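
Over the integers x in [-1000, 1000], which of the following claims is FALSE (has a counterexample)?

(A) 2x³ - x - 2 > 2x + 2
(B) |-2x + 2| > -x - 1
(A) x = 0: LHS = 2·0³ - 0 - 2 = -2, RHS = 2·0 + 2 = 2; -2 > 2 — FAILS

(B) Over all integers in [-1000, 1000], LHS − RHS is smallest at x = 1, where it equals 2:
x = 1: LHS = |-2·1 + 2| = |0| = 0, RHS = -1 - 1 = -2; 0 > -2 — holds
At the ends of the range:
x = -1000: LHS = |-2·(-1000) + 2| = |2002| = 2002, RHS = -(-1000) - 1 = 999; 2002 > 999 — holds
x = 1000: LHS = |-2·1000 + 2| = |-1998| = 1998, RHS = -1000 - 1 = -1001; 1998 > -1001 — holds
Hence LHS − RHS is never zero or negative, i.e. LHS > RHS throughout, so the relation holds for every integer in [-1000, 1000].

Only (A) has a counterexample.

Answer: A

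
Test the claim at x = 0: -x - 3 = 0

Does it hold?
x = 0: LHS = -0 - 3 = -3; -3 = 0 — FAILS

The relation fails at x = 0, so x = 0 is a counterexample.

Answer: No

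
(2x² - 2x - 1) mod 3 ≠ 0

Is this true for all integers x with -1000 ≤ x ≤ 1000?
The claim fails at x = -1:
x = -1: LHS = (2·(-1)² - 2·(-1) - 1) mod 3 = 3 mod 3 = 0; 0 ≠ 0 — FAILS

Because a single integer refutes it, the statement is false.

Answer: False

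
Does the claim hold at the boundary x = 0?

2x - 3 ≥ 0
x = 0: LHS = 2·0 - 3 = -3; -3 ≥ 0 — FAILS

The relation fails at x = 0, so x = 0 is a counterexample.

Answer: No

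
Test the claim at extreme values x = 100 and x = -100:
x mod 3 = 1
x = 100: LHS = 100 mod 3 = 1; 1 = 1 — holds
x = -100: LHS = (-100) mod 3 = 2; 2 = 1 — FAILS

Answer: Partially: holds for x = 100, fails for x = -100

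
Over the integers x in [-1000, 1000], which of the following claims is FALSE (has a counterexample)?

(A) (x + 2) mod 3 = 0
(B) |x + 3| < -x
(A) x = 0: LHS = (0 + 2) mod 3 = 2 mod 3 = 2; 2 = 0 — FAILS
(B) x = 0: LHS = |0 + 3| = |3| = 3, RHS = -0 = 0; 3 < 0 — FAILS

Answer: Both A and B are false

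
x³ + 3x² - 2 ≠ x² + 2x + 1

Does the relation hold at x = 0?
x = 0: LHS = 0³ + 3·0² - 2 = -2, RHS = 0² + 2·0 + 1 = 1; -2 ≠ 1 — holds

The relation is satisfied at x = 0.

Answer: Yes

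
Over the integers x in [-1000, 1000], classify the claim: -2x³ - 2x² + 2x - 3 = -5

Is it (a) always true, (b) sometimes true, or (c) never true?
Holds at x = 1: LHS = -2·1³ - 2·1² + 2·1 - 3 = -5; -5 = -5 — holds
Fails at x = 0: LHS = -2·0³ - 2·0² + 2·0 - 3 = -3; -3 = -5 — FAILS
It is satisfied by some integers in the range but not all.

Answer: Sometimes true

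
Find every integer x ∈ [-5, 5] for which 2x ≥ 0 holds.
Holds for: {0, 1, 2, 3, 4, 5}
Fails for: {-5, -4, -3, -2, -1}

Answer: {0, 1, 2, 3, 4, 5}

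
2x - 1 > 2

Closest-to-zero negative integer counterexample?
Testing negative integers from -1 downward:
x = -1: LHS = 2·(-1) - 1 = -3; -3 > 2 — FAILS  ← closest negative counterexample to 0

Answer: x = -1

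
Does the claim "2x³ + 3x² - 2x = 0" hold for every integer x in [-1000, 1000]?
The claim fails at x = 1:
x = 1: LHS = 2·1³ + 3·1² - 2·1 = 3; 3 = 0 — FAILS

Because a single integer refutes it, the statement is false.

Answer: False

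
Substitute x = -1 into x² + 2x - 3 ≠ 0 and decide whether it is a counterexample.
Substitute x = -1 into the relation:
x = -1: LHS = (-1)² + 2·(-1) - 3 = -4; -4 ≠ 0 — holds

The claim holds here, so x = -1 is not a counterexample. (A counterexample exists elsewhere, e.g. x = 1.)

Answer: No, x = -1 is not a counterexample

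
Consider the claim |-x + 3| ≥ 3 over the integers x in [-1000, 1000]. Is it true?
The claim fails at x = 1:
x = 1: LHS = |-1 + 3| = |2| = 2; 2 ≥ 3 — FAILS

Because a single integer refutes it, the statement is false.

Answer: False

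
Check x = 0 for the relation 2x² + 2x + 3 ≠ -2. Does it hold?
x = 0: LHS = 2·0² + 2·0 + 3 = 3; 3 ≠ -2 — holds

The relation is satisfied at x = 0.

Answer: Yes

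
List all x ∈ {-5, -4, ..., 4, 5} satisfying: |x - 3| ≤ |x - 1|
Holds for: {2, 3, 4, 5}
Fails for: {-5, -4, -3, -2, -1, 0, 1}

Answer: {2, 3, 4, 5}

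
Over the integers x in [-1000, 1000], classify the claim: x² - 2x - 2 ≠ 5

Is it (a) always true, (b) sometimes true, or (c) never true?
Track d = LHS − RHS over the integers in [-1000, 1000]. Equality would need d = 0, but d changes sign only between consecutive integers, jumping over 0:
x = -2: LHS = (-2)² - 2·(-2) - 2 = 6; 6 ≠ 5 — holds  (d = 1)
x = -1: LHS = (-1)² - 2·(-1) - 2 = 1; 1 ≠ 5 — holds  (d = -4)
x = 3: LHS = 3² - 2·3 - 2 = 1; 1 ≠ 5 — holds  (d = -4)
x = 4: LHS = 4² - 2·4 - 2 = 6; 6 ≠ 5 — holds  (d = 1)
Away from these crossings d keeps a constant sign, and checking every integer in [-1000, 1000] confirms d ≠ 0 throughout. Hence the two sides are never equal, so the relation holds for every integer in [-1000, 1000].

No counterexample exists.

Answer: Always true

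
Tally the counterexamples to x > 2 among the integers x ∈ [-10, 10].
Counterexamples in [-10, 10]: {-10, -9, -8, -7, -6, -5, -4, -3, -2, -1, 0, 1, 2}.

Counting them gives 13 values.

Answer: 13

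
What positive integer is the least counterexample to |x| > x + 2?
Testing positive integers:
x = 1: LHS = |1| = 1, RHS = 1 + 2 = 3; 1 > 3 — FAILS  ← smallest positive counterexample

Answer: x = 1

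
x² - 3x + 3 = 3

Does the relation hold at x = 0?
x = 0: LHS = 0² - 3·0 + 3 = 3; 3 = 3 — holds

The relation is satisfied at x = 0.

Answer: Yes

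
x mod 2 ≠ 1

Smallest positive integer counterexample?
Testing positive integers:
x = 1: LHS = 1 mod 2 = 1; 1 ≠ 1 — FAILS  ← smallest positive counterexample

Answer: x = 1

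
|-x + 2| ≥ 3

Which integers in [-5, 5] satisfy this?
Holds for: {-5, -4, -3, -2, -1, 5}
Fails for: {0, 1, 2, 3, 4}

Answer: {-5, -4, -3, -2, -1, 5}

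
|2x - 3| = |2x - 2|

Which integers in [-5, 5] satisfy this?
Track d = LHS − RHS over the integers in [-5, 5]. Equality would need d = 0, but d changes sign only between consecutive integers, jumping over 0:
x = 1: LHS = |2·1 - 3| = |-1| = 1, RHS = |2·1 - 2| = |0| = 0; 1 = 0 — FAILS  (d = 1)
x = 2: LHS = |2·2 - 3| = |1| = 1, RHS = |2·2 - 2| = |2| = 2; 1 = 2 — FAILS  (d = -1)
Away from these crossings d keeps a constant sign, and checking every integer in [-5, 5] confirms d ≠ 0 throughout. Hence the two sides are never equal, so the claimed relation (=) fails for every integer in [-5, 5].

Answer: None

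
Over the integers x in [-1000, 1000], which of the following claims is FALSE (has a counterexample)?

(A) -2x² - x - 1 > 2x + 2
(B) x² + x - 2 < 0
(A) x = 0: LHS = -2·0² - 0 - 1 = -1, RHS = 2·0 + 2 = 2; -1 > 2 — FAILS
(B) x = 1: LHS = 1² + 1 - 2 = 0; 0 < 0 — FAILS

Answer: Both A and B are false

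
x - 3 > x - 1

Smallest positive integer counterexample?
Testing positive integers:
x = 1: LHS = 1 - 3 = -2, RHS = 1 - 1 = 0; -2 > 0 — FAILS  ← smallest positive counterexample

Answer: x = 1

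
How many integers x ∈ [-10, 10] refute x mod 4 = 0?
Counterexamples in [-10, 10]: {-10, -9, -7, -6, -5, -3, -2, -1, 1, 2, 3, 5, 6, 7, 9, 10}.

Counting them gives 16 values.

Answer: 16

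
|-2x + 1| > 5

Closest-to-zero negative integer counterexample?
Testing negative integers from -1 downward:
x = -1: LHS = |-2·(-1) + 1| = |3| = 3; 3 > 5 — FAILS  ← closest negative counterexample to 0

Answer: x = -1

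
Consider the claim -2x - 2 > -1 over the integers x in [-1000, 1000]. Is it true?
The claim fails at x = 0:
x = 0: LHS = -2·0 - 2 = -2; -2 > -1 — FAILS

Because a single integer refutes it, the statement is false.

Answer: False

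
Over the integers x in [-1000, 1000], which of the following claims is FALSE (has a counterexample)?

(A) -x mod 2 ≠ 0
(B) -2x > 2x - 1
(A) x = 0: LHS = (-0) mod 2 = 0 mod 2 = 0; 0 ≠ 0 — FAILS
(B) x = 1: LHS = -2·1 = -2, RHS = 2·1 - 1 = 1; -2 > 1 — FAILS

Answer: Both A and B are false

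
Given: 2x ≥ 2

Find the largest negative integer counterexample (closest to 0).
Testing negative integers from -1 downward:
x = -1: LHS = 2·(-1) = -2; -2 ≥ 2 — FAILS  ← closest negative counterexample to 0

Answer: x = -1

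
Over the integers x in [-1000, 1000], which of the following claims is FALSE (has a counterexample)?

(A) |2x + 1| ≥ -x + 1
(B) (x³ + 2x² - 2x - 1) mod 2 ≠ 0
(A) x = -1: LHS = |2·(-1) + 1| = |-1| = 1, RHS = -(-1) + 1 = 2; 1 ≥ 2 — FAILS
(B) x = 1: LHS = (1³ + 2·1² - 2·1 - 1) mod 2 = 0 mod 2 = 0; 0 ≠ 0 — FAILS

Answer: Both A and B are false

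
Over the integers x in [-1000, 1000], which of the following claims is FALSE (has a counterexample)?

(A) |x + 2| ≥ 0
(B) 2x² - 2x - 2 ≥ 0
(A) An absolute value is never negative, so the left side is ≥ 0 for every x, while the right side is 0. Tightest case in [-1000, 1000] is x = -2:
x = -2: LHS = |(-2) + 2| = |0| = 0; 0 ≥ 0 — holds
Hence LHS − RHS is never negative, i.e. LHS ≥ RHS throughout, so the relation holds for every integer in [-1000, 1000].

(B) x = 0: LHS = 2·0² - 2·0 - 2 = -2; -2 ≥ 0 — FAILS

Only (B) has a counterexample.

Answer: B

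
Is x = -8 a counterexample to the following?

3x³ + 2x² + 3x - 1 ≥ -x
Substitute x = -8 into the relation:
x = -8: LHS = 3·(-8)³ + 2·(-8)² + 3·(-8) - 1 = -1433, RHS = -(-8) = 8; -1433 ≥ 8 — FAILS

Since the claim fails at x = -8, this value is a counterexample.

Answer: Yes, x = -8 is a counterexample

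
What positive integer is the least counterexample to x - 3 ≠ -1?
Testing positive integers:
x = 1: LHS = 1 - 3 = -2; -2 ≠ -1 — holds
x = 2: LHS = 2 - 3 = -1; -1 ≠ -1 — FAILS  ← smallest positive counterexample

Answer: x = 2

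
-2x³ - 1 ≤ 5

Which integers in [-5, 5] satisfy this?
Holds for: {-1, 0, 1, 2, 3, 4, 5}
Fails for: {-5, -4, -3, -2}

Answer: {-1, 0, 1, 2, 3, 4, 5}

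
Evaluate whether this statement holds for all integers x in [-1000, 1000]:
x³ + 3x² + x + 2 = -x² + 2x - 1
The claim fails at x = 0:
x = 0: LHS = 0³ + 3·0² + 0 + 2 = 2, RHS = -0² + 2·0 - 1 = -1; 2 = -1 — FAILS

Because a single integer refutes it, the statement is false.

Answer: False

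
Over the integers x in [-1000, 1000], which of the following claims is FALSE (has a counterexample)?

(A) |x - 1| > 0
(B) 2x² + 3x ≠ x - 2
(A) x = 1: LHS = |1 - 1| = |0| = 0; 0 > 0 — FAILS

(B) Over all integers in [-1000, 1000], LHS − RHS is always positive; it is smallest at x = 0, where it equals 2:
x = 0: LHS = 2·0² + 3·0 = 0, RHS = 0 - 2 = -2; 0 ≠ -2 — holds
At the ends of the range:
x = -1000: LHS = 2·(-1000)² + 3·(-1000) = 1997000, RHS = (-1000) - 2 = -1002; 1997000 ≠ -1002 — holds
x = 1000: LHS = 2·1000² + 3·1000 = 2003000, RHS = 1000 - 2 = 998; 2003000 ≠ 998 — holds
Hence LHS − RHS is never 0, i.e. the two sides are never equal, so the relation holds for every integer in [-1000, 1000].

Only (A) has a counterexample.

Answer: A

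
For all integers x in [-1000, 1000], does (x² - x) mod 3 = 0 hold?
The claim fails at x = -1:
x = -1: LHS = ((-1)² - (-1)) mod 3 = 2 mod 3 = 2; 2 = 0 — FAILS

Because a single integer refutes it, the statement is false.

Answer: False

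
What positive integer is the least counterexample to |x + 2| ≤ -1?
Testing positive integers:
x = 1: LHS = |1 + 2| = |3| = 3; 3 ≤ -1 — FAILS  ← smallest positive counterexample

Answer: x = 1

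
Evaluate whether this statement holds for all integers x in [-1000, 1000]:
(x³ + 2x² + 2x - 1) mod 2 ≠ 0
The claim fails at x = 1:
x = 1: LHS = (1³ + 2·1² + 2·1 - 1) mod 2 = 4 mod 2 = 0; 0 ≠ 0 — FAILS

Because a single integer refutes it, the statement is false.

Answer: False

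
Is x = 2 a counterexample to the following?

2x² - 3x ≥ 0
Substitute x = 2 into the relation:
x = 2: LHS = 2·2² - 3·2 = 2; 2 ≥ 0 — holds

The claim holds here, so x = 2 is not a counterexample. (A counterexample exists elsewhere, e.g. x = 1.)

Answer: No, x = 2 is not a counterexample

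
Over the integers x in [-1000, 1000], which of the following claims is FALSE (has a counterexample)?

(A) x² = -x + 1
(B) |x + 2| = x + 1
(A) x = 0: LHS = 0² = 0, RHS = -0 + 1 = 1; 0 = 1 — FAILS
(B) x = 0: LHS = |0 + 2| = |2| = 2, RHS = 0 + 1 = 1; 2 = 1 — FAILS

Answer: Both A and B are false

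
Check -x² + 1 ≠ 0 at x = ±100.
x = 100: LHS = -100² + 1 = -9999; -9999 ≠ 0 — holds
x = -100: LHS = -(-100)² + 1 = -9999; -9999 ≠ 0 — holds

Answer: Yes, holds for both x = 100 and x = -100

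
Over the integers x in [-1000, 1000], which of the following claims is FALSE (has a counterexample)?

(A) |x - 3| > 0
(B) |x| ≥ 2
(A) x = 3: LHS = |3 - 3| = |0| = 0; 0 > 0 — FAILS
(B) x = 0: LHS = |0| = 0; 0 ≥ 2 — FAILS

Answer: Both A and B are false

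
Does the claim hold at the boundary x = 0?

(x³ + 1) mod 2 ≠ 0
x = 0: LHS = (0³ + 1) mod 2 = 1 mod 2 = 1; 1 ≠ 0 — holds

The relation is satisfied at x = 0.

Answer: Yes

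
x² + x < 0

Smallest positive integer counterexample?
Testing positive integers:
x = 1: LHS = 1² + 1 = 2; 2 < 0 — FAILS  ← smallest positive counterexample

Answer: x = 1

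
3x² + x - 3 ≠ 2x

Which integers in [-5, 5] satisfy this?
Track d = LHS − RHS over the integers in [-5, 5]. Equality would need d = 0, but d changes sign only between consecutive integers, jumping over 0:
x = -1: LHS = 3·(-1)² + (-1) - 3 = -1, RHS = 2·(-1) = -2; -1 ≠ -2 — holds  (d = 1)
x = 0: LHS = 3·0² + 0 - 3 = -3, RHS = 2·0 = 0; -3 ≠ 0 — holds  (d = -3)
x = 1: LHS = 3·1² + 1 - 3 = 1, RHS = 2·1 = 2; 1 ≠ 2 — holds  (d = -1)
x = 2: LHS = 3·2² + 2 - 3 = 11, RHS = 2·2 = 4; 11 ≠ 4 — holds  (d = 7)
Away from these crossings d keeps a constant sign, and checking every integer in [-5, 5] confirms d ≠ 0 throughout. Hence the two sides are never equal, so the relation holds for every integer in [-5, 5].

Answer: All integers in [-5, 5]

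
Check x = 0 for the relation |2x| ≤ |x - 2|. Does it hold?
x = 0: LHS = |2·0| = |0| = 0, RHS = |0 - 2| = |-2| = 2; 0 ≤ 2 — holds

The relation is satisfied at x = 0.

Answer: Yes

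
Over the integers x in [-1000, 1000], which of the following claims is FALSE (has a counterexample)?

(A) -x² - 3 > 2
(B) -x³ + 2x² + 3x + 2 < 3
(A) x = 0: LHS = -0² - 3 = -3; -3 > 2 — FAILS
(B) x = 1: LHS = -1³ + 2·1² + 3·1 + 2 = 6; 6 < 3 — FAILS

Answer: Both A and B are false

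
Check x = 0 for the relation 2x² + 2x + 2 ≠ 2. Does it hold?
x = 0: LHS = 2·0² + 2·0 + 2 = 2; 2 ≠ 2 — FAILS

The relation fails at x = 0, so x = 0 is a counterexample.

Answer: No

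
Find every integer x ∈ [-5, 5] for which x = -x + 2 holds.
Holds for: {1}
Fails for: {-5, -4, -3, -2, -1, 0, 2, 3, 4, 5}

Answer: {1}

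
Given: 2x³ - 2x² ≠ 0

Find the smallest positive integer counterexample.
Testing positive integers:
x = 1: LHS = 2·1³ - 2·1² = 0; 0 ≠ 0 — FAILS  ← smallest positive counterexample

Answer: x = 1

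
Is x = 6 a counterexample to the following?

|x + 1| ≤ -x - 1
Substitute x = 6 into the relation:
x = 6: LHS = |6 + 1| = |7| = 7, RHS = -6 - 1 = -7; 7 ≤ -7 — FAILS

Since the claim fails at x = 6, this value is a counterexample.

Answer: Yes, x = 6 is a counterexample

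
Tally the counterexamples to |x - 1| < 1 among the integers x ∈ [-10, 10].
Counterexamples in [-10, 10]: {-10, -9, -8, -7, -6, -5, -4, -3, -2, -1, 0, 2, 3, 4, 5, 6, 7, 8, 9, 10}.

Counting them gives 20 values.

Answer: 20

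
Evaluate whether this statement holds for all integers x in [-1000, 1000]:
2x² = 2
The claim fails at x = 0:
x = 0: LHS = 2·0² = 0; 0 = 2 — FAILS

Because a single integer refutes it, the statement is false.

Answer: False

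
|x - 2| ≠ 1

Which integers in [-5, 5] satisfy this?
Holds for: {-5, -4, -3, -2, -1, 0, 2, 4, 5}
Fails for: {1, 3}

Answer: {-5, -4, -3, -2, -1, 0, 2, 4, 5}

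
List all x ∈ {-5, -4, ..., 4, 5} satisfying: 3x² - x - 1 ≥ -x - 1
Over all integers in [-5, 5], LHS − RHS is smallest at x = 0, where it equals 0:
x = 0: LHS = 3·0² - 0 - 1 = -1, RHS = -0 - 1 = -1; -1 ≥ -1 — holds
At the ends of the range:
x = -5: LHS = 3·(-5)² - (-5) - 1 = 79, RHS = -(-5) - 1 = 4; 79 ≥ 4 — holds
x = 5: LHS = 3·5² - 5 - 1 = 69, RHS = -5 - 1 = -6; 69 ≥ -6 — holds
Hence LHS − RHS is never negative, i.e. LHS ≥ RHS throughout, so the relation holds for every integer in [-5, 5].

Answer: All integers in [-5, 5]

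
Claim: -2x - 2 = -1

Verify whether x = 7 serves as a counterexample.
Substitute x = 7 into the relation:
x = 7: LHS = -2·7 - 2 = -16; -16 = -1 — FAILS

Since the claim fails at x = 7, this value is a counterexample.

Answer: Yes, x = 7 is a counterexample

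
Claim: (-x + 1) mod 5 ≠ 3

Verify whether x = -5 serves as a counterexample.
Substitute x = -5 into the relation:
x = -5: LHS = (-(-5) + 1) mod 5 = 6 mod 5 = 1; 1 ≠ 3 — holds

The claim holds here, so x = -5 is not a counterexample. (A counterexample exists elsewhere, e.g. x = -2.)

Answer: No, x = -5 is not a counterexample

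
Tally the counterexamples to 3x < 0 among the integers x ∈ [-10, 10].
Counterexamples in [-10, 10]: {0, 1, 2, 3, 4, 5, 6, 7, 8, 9, 10}.

Counting them gives 11 values.

Answer: 11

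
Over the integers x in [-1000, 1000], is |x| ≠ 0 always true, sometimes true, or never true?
Holds at x = 1: LHS = |1| = 1; 1 ≠ 0 — holds
Fails at x = 0: LHS = |0| = 0; 0 ≠ 0 — FAILS
It is satisfied by some integers in the range but not all.

Answer: Sometimes true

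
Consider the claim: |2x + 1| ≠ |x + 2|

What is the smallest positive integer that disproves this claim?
Testing positive integers:
x = 1: LHS = |2·1 + 1| = |3| = 3, RHS = |1 + 2| = |3| = 3; 3 ≠ 3 — FAILS  ← smallest positive counterexample

Answer: x = 1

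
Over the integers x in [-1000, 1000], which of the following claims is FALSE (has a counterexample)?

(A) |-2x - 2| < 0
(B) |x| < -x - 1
(A) x = 0: LHS = |-2·0 - 2| = |-2| = 2; 2 < 0 — FAILS
(B) x = 0: LHS = |0| = 0, RHS = -0 - 1 = -1; 0 < -1 — FAILS

Answer: Both A and B are false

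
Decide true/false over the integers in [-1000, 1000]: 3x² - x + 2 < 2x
The claim fails at x = 0:
x = 0: LHS = 3·0² - 0 + 2 = 2, RHS = 2·0 = 0; 2 < 0 — FAILS

Because a single integer refutes it, the statement is false.

Answer: False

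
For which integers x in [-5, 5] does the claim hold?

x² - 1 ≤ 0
Holds for: {-1, 0, 1}
Fails for: {-5, -4, -3, -2, 2, 3, 4, 5}

Answer: {-1, 0, 1}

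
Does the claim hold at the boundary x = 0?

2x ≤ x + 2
x = 0: LHS = 2·0 = 0, RHS = 0 + 2 = 2; 0 ≤ 2 — holds

The relation is satisfied at x = 0.

Answer: Yes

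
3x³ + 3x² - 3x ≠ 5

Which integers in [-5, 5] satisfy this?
Track d = LHS − RHS over the integers in [-5, 5]. Equality would need d = 0, but d changes sign only between consecutive integers, jumping over 0:
x = 1: LHS = 3·1³ + 3·1² - 3·1 = 3; 3 ≠ 5 — holds  (d = -2)
x = 2: LHS = 3·2³ + 3·2² - 3·2 = 30; 30 ≠ 5 — holds  (d = 25)
Away from these crossings d keeps a constant sign, and checking every integer in [-5, 5] confirms d ≠ 0 throughout. Hence the two sides are never equal, so the relation holds for every integer in [-5, 5].

Answer: All integers in [-5, 5]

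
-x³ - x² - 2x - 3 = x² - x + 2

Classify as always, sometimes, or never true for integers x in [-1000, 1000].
Track d = LHS − RHS over the integers in [-1000, 1000]. Equality would need d = 0, but d changes sign only between consecutive integers, jumping over 0:
x = -3: LHS = -(-3)³ - (-3)² - 2·(-3) - 3 = 21, RHS = (-3)² - (-3) + 2 = 14; 21 = 14 — FAILS  (d = 7)
x = -2: LHS = -(-2)³ - (-2)² - 2·(-2) - 3 = 5, RHS = (-2)² - (-2) + 2 = 8; 5 = 8 — FAILS  (d = -3)
Away from these crossings d keeps a constant sign, and checking every integer in [-1000, 1000] confirms d ≠ 0 throughout. Hence the two sides are never equal, so the claimed relation (=) fails for every integer in [-1000, 1000].

No integer in the range satisfies it.

Answer: Never true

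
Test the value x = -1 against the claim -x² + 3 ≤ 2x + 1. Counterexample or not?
Substitute x = -1 into the relation:
x = -1: LHS = -(-1)² + 3 = 2, RHS = 2·(-1) + 1 = -1; 2 ≤ -1 — FAILS

Since the claim fails at x = -1, this value is a counterexample.

Answer: Yes, x = -1 is a counterexample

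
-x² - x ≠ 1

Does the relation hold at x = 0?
x = 0: LHS = -0² - 0 = 0; 0 ≠ 1 — holds

The relation is satisfied at x = 0.

Answer: Yes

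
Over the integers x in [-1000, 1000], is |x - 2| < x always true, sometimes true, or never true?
Holds at x = 2: LHS = |2 - 2| = |0| = 0; 0 < 2 — holds
Fails at x = 0: LHS = |0 - 2| = |-2| = 2; 2 < 0 — FAILS
It is satisfied by some integers in the range but not all.

Answer: Sometimes true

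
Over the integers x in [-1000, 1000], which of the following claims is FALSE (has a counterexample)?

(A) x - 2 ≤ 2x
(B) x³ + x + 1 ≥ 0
(A) x = -3: LHS = (-3) - 2 = -5, RHS = 2·(-3) = -6; -5 ≤ -6 — FAILS
(B) x = -1: LHS = (-1)³ + (-1) + 1 = -1; -1 ≥ 0 — FAILS

Answer: Both A and B are false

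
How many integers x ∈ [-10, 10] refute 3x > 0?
Counterexamples in [-10, 10]: {-10, -9, -8, -7, -6, -5, -4, -3, -2, -1, 0}.

Counting them gives 11 values.

Answer: 11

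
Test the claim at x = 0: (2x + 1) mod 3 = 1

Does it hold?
x = 0: LHS = (2·0 + 1) mod 3 = 1 mod 3 = 1; 1 = 1 — holds

The relation is satisfied at x = 0.

Answer: Yes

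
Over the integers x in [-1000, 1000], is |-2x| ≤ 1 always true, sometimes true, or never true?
Holds at x = 0: LHS = |-2·0| = |0| = 0; 0 ≤ 1 — holds
Fails at x = 1: LHS = |-2·1| = |-2| = 2; 2 ≤ 1 — FAILS
It is satisfied by some integers in the range but not all.

Answer: Sometimes true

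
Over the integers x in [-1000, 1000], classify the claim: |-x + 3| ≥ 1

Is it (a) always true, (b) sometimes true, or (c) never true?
Holds at x = 0: LHS = |-0 + 3| = |3| = 3; 3 ≥ 1 — holds
Fails at x = 3: LHS = |-3 + 3| = |0| = 0; 0 ≥ 1 — FAILS
It is satisfied by some integers in the range but not all.

Answer: Sometimes true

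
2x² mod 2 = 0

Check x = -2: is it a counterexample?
Substitute x = -2 into the relation:
x = -2: LHS = (2·(-2)²) mod 2 = 8 mod 2 = 0; 0 = 0 — holds

The relation holds at x = -2, so it is not a counterexample.

Answer: No, x = -2 is not a counterexample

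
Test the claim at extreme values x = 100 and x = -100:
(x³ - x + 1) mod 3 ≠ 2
x = 100: LHS = (100³ - 100 + 1) mod 3 = 999901 mod 3 = 1; 1 ≠ 2 — holds
x = -100: LHS = ((-100)³ - (-100) + 1) mod 3 = (-999899) mod 3 = 1; 1 ≠ 2 — holds

Answer: Yes, holds for both x = 100 and x = -100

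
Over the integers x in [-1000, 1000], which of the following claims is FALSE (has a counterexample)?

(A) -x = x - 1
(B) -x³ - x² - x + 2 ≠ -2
(A) x = 0: LHS = -0 = 0, RHS = 0 - 1 = -1; 0 = -1 — FAILS

(B) Track d = LHS − RHS over the integers in [-1000, 1000]. Equality would need d = 0, but d changes sign only between consecutive integers, jumping over 0:
x = 1: LHS = -1³ - 1² - 1 + 2 = -1; -1 ≠ -2 — holds  (d = 1)
x = 2: LHS = -2³ - 2² - 2 + 2 = -12; -12 ≠ -2 — holds  (d = -10)
Away from these crossings d keeps a constant sign, and checking every integer in [-1000, 1000] confirms d ≠ 0 throughout. Hence the two sides are never equal, so the relation holds for every integer in [-1000, 1000].

Only (A) has a counterexample.

Answer: A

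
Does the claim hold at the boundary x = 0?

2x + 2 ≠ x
x = 0: LHS = 2·0 + 2 = 2; 2 ≠ 0 — holds

The relation is satisfied at x = 0.

Answer: Yes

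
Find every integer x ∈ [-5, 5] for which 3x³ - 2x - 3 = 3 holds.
Track d = LHS − RHS over the integers in [-5, 5]. Equality would need d = 0, but d changes sign only between consecutive integers, jumping over 0:
x = 1: LHS = 3·1³ - 2·1 - 3 = -2; -2 = 3 — FAILS  (d = -5)
x = 2: LHS = 3·2³ - 2·2 - 3 = 17; 17 = 3 — FAILS  (d = 14)
Away from these crossings d keeps a constant sign, and checking every integer in [-5, 5] confirms d ≠ 0 throughout. Hence the two sides are never equal, so the claimed relation (=) fails for every integer in [-5, 5].

Answer: None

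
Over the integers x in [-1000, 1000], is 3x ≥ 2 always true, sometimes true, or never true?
Holds at x = 1: LHS = 3·1 = 3; 3 ≥ 2 — holds
Fails at x = 0: LHS = 3·0 = 0; 0 ≥ 2 — FAILS
It is satisfied by some integers in the range but not all.

Answer: Sometimes true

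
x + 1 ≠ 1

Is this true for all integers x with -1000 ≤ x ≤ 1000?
The claim fails at x = 0:
x = 0: LHS = 0 + 1 = 1; 1 ≠ 1 — FAILS

Because a single integer refutes it, the statement is false.

Answer: False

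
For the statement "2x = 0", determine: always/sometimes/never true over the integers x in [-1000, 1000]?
Holds at x = 0: LHS = 2·0 = 0; 0 = 0 — holds
Fails at x = 1: LHS = 2·1 = 2; 2 = 0 — FAILS
It is satisfied by some integers in the range but not all.

Answer: Sometimes true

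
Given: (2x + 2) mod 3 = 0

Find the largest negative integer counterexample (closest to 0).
Testing negative integers from -1 downward:
x = -1: LHS = (2·(-1) + 2) mod 3 = 0 mod 3 = 0; 0 = 0 — holds
x = -2: LHS = (2·(-2) + 2) mod 3 = (-2) mod 3 = 1; 1 = 0 — FAILS  ← closest negative counterexample to 0

Answer: x = -2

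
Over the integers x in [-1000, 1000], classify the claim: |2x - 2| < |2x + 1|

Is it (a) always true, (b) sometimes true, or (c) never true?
Holds at x = 1: LHS = |2·1 - 2| = |0| = 0, RHS = |2·1 + 1| = |3| = 3; 0 < 3 — holds
Fails at x = 0: LHS = |2·0 - 2| = |-2| = 2, RHS = |2·0 + 1| = |1| = 1; 2 < 1 — FAILS
It is satisfied by some integers in the range but not all.

Answer: Sometimes true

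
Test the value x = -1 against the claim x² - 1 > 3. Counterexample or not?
Substitute x = -1 into the relation:
x = -1: LHS = (-1)² - 1 = 0; 0 > 3 — FAILS

Since the claim fails at x = -1, this value is a counterexample.

Answer: Yes, x = -1 is a counterexample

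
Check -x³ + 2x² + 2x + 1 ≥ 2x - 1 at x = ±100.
x = 100: LHS = -100³ + 2·100² + 2·100 + 1 = -979799, RHS = 2·100 - 1 = 199; -979799 ≥ 199 — FAILS
x = -100: LHS = -(-100)³ + 2·(-100)² + 2·(-100) + 1 = 1019801, RHS = 2·(-100) - 1 = -201; 1019801 ≥ -201 — holds

Answer: Partially: fails for x = 100, holds for x = -100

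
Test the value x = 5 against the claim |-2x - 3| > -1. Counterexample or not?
Substitute x = 5 into the relation:
x = 5: LHS = |-2·5 - 3| = |-13| = 13; 13 > -1 — holds

The relation holds at x = 5, so it is not a counterexample.

Answer: No, x = 5 is not a counterexample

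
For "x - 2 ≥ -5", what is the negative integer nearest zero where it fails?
Testing negative integers from -1 downward:
x = -1: LHS = (-1) - 2 = -3; -3 ≥ -5 — holds
x = -2: LHS = (-2) - 2 = -4; -4 ≥ -5 — holds
x = -3: LHS = (-3) - 2 = -5; -5 ≥ -5 — holds
x = -4: LHS = (-4) - 2 = -6; -6 ≥ -5 — FAILS  ← closest negative counterexample to 0

Answer: x = -4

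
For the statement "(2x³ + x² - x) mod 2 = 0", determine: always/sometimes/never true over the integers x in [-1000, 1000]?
For a polynomial with integer coefficients, its value mod 2 depends only on x mod 2, so it suffices to check one representative of each residue class, x = 0, 1:
x = 0: LHS = (2·0³ + 0² - 0) mod 2 = 0 mod 2 = 0; 0 = 0 — holds
x = 1: LHS = (2·1³ + 1² - 1) mod 2 = 2 mod 2 = 0; 0 = 0 — holds
The relation holds in every residue class, so the relation holds for every integer in [-1000, 1000].

No counterexample exists.

Answer: Always true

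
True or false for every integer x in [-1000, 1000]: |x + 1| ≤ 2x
The claim fails at x = 0:
x = 0: LHS = |0 + 1| = |1| = 1, RHS = 2·0 = 0; 1 ≤ 0 — FAILS

Because a single integer refutes it, the statement is false.

Answer: False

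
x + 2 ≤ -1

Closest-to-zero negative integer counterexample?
Testing negative integers from -1 downward:
x = -1: LHS = (-1) + 2 = 1; 1 ≤ -1 — FAILS  ← closest negative counterexample to 0

Answer: x = -1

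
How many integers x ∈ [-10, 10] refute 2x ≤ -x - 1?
Counterexamples in [-10, 10]: {0, 1, 2, 3, 4, 5, 6, 7, 8, 9, 10}.

Counting them gives 11 values.

Answer: 11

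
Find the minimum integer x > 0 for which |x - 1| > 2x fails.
Testing positive integers:
x = 1: LHS = |1 - 1| = |0| = 0, RHS = 2·1 = 2; 0 > 2 — FAILS  ← smallest positive counterexample

Answer: x = 1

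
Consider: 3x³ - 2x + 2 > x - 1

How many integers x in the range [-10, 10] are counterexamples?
Counterexamples in [-10, 10]: {-10, -9, -8, -7, -6, -5, -4, -3, -2}.

Counting them gives 9 values.

Answer: 9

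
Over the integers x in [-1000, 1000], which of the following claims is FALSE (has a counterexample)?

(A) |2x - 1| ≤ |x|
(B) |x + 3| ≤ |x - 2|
(A) x = 0: LHS = |2·0 - 1| = |-1| = 1, RHS = |0| = 0; 1 ≤ 0 — FAILS
(B) x = 0: LHS = |0 + 3| = |3| = 3, RHS = |0 - 2| = |-2| = 2; 3 ≤ 2 — FAILS

Answer: Both A and B are false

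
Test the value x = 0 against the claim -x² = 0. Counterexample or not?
Substitute x = 0 into the relation:
x = 0: LHS = -0² = 0; 0 = 0 — holds

The claim holds here, so x = 0 is not a counterexample. (A counterexample exists elsewhere, e.g. x = 1.)

Answer: No, x = 0 is not a counterexample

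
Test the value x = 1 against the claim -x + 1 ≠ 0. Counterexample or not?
Substitute x = 1 into the relation:
x = 1: LHS = -1 + 1 = 0; 0 ≠ 0 — FAILS

Since the claim fails at x = 1, this value is a counterexample.

Answer: Yes, x = 1 is a counterexample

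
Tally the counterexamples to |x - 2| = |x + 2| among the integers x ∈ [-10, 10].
Counterexamples in [-10, 10]: {-10, -9, -8, -7, -6, -5, -4, -3, -2, -1, 1, 2, 3, 4, 5, 6, 7, 8, 9, 10}.

Counting them gives 20 values.

Answer: 20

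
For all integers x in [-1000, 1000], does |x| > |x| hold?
The claim fails at x = 0:
x = 0: LHS = |0| = 0, RHS = |0| = 0; 0 > 0 — FAILS

Because a single integer refutes it, the statement is false.

Answer: False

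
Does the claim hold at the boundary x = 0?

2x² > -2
x = 0: LHS = 2·0² = 0; 0 > -2 — holds

The relation is satisfied at x = 0.

Answer: Yes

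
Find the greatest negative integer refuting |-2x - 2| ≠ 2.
Testing negative integers from -1 downward:
x = -1: LHS = |-2·(-1) - 2| = |0| = 0; 0 ≠ 2 — holds
x = -2: LHS = |-2·(-2) - 2| = |2| = 2; 2 ≠ 2 — FAILS  ← closest negative counterexample to 0

Answer: x = -2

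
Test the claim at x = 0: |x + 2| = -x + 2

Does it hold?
x = 0: LHS = |0 + 2| = |2| = 2, RHS = -0 + 2 = 2; 2 = 2 — holds

The relation is satisfied at x = 0.

Answer: Yes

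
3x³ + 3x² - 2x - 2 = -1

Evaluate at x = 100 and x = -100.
x = 100: LHS = 3·100³ + 3·100² - 2·100 - 2 = 3029798; 3029798 = -1 — FAILS
x = -100: LHS = 3·(-100)³ + 3·(-100)² - 2·(-100) - 2 = -2969802; -2969802 = -1 — FAILS

Answer: No, fails for both x = 100 and x = -100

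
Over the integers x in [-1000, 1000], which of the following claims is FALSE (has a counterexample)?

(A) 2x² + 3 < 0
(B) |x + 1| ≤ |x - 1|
(A) x = 0: LHS = 2·0² + 3 = 3; 3 < 0 — FAILS
(B) x = 1: LHS = |1 + 1| = |2| = 2, RHS = |1 - 1| = |0| = 0; 2 ≤ 0 — FAILS

Answer: Both A and B are false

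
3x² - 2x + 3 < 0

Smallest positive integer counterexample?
Testing positive integers:
x = 1: LHS = 3·1² - 2·1 + 3 = 4; 4 < 0 — FAILS  ← smallest positive counterexample

Answer: x = 1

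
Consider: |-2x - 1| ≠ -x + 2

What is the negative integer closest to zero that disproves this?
Testing negative integers from -1 downward:
x = -1: LHS = |-2·(-1) - 1| = |1| = 1, RHS = -(-1) + 2 = 3; 1 ≠ 3 — holds
x = -2: LHS = |-2·(-2) - 1| = |3| = 3, RHS = -(-2) + 2 = 4; 3 ≠ 4 — holds
x = -3: LHS = |-2·(-3) - 1| = |5| = 5, RHS = -(-3) + 2 = 5; 5 ≠ 5 — FAILS  ← closest negative counterexample to 0

Answer: x = -3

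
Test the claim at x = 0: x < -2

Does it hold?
x = 0: 0 < -2 — FAILS

The relation fails at x = 0, so x = 0 is a counterexample.

Answer: No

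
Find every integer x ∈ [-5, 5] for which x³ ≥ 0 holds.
Holds for: {0, 1, 2, 3, 4, 5}
Fails for: {-5, -4, -3, -2, -1}

Answer: {0, 1, 2, 3, 4, 5}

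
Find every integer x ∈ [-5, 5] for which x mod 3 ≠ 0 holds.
Holds for: {-5, -4, -2, -1, 1, 2, 4, 5}
Fails for: {-3, 0, 3}

Answer: {-5, -4, -2, -1, 1, 2, 4, 5}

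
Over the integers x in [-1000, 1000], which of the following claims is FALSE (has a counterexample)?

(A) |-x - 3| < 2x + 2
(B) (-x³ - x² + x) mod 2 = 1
(A) x = 0: LHS = |-0 - 3| = |-3| = 3, RHS = 2·0 + 2 = 2; 3 < 2 — FAILS
(B) x = 0: LHS = (-0³ - 0² + 0) mod 2 = 0 mod 2 = 0; 0 = 1 — FAILS

Answer: Both A and B are false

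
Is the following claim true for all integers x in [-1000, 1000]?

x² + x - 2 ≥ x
The claim fails at x = 0:
x = 0: LHS = 0² + 0 - 2 = -2; -2 ≥ 0 — FAILS

Because a single integer refutes it, the statement is false.

Answer: False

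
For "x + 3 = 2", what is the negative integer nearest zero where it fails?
Testing negative integers from -1 downward:
x = -1: LHS = (-1) + 3 = 2; 2 = 2 — holds
x = -2: LHS = (-2) + 3 = 1; 1 = 2 — FAILS  ← closest negative counterexample to 0

Answer: x = -2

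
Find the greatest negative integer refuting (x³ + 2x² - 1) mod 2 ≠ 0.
Testing negative integers from -1 downward:
x = -1: LHS = ((-1)³ + 2·(-1)² - 1) mod 2 = 0 mod 2 = 0; 0 ≠ 0 — FAILS  ← closest negative counterexample to 0

Answer: x = -1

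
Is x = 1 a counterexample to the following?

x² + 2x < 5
Substitute x = 1 into the relation:
x = 1: LHS = 1² + 2·1 = 3; 3 < 5 — holds

The claim holds here, so x = 1 is not a counterexample. (A counterexample exists elsewhere, e.g. x = 2.)

Answer: No, x = 1 is not a counterexample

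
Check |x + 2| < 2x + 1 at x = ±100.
x = 100: LHS = |100 + 2| = |102| = 102, RHS = 2·100 + 1 = 201; 102 < 201 — holds
x = -100: LHS = |(-100) + 2| = |-98| = 98, RHS = 2·(-100) + 1 = -199; 98 < -199 — FAILS

Answer: Partially: holds for x = 100, fails for x = -100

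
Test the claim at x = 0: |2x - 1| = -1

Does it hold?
x = 0: LHS = |2·0 - 1| = |-1| = 1; 1 = -1 — FAILS

The relation fails at x = 0, so x = 0 is a counterexample.

Answer: No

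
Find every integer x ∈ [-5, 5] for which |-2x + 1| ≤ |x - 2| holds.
Holds for: {-1, 0, 1}
Fails for: {-5, -4, -3, -2, 2, 3, 4, 5}

Answer: {-1, 0, 1}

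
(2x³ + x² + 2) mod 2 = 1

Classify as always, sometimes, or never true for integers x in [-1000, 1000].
Holds at x = 1: LHS = (2·1³ + 1² + 2) mod 2 = 5 mod 2 = 1; 1 = 1 — holds
Fails at x = 0: LHS = (2·0³ + 0² + 2) mod 2 = 2 mod 2 = 0; 0 = 1 — FAILS
It is satisfied by some integers in the range but not all.

Answer: Sometimes true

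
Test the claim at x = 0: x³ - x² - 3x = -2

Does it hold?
x = 0: LHS = 0³ - 0² - 3·0 = 0; 0 = -2 — FAILS

The relation fails at x = 0, so x = 0 is a counterexample.

Answer: No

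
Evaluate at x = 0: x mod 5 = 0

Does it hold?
x = 0: LHS = 0 mod 5 = 0; 0 = 0 — holds

The relation is satisfied at x = 0.

Answer: Yes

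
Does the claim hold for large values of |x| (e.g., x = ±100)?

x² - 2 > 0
x = 100: LHS = 100² - 2 = 9998; 9998 > 0 — holds
x = -100: LHS = (-100)² - 2 = 9998; 9998 > 0 — holds

Answer: Yes, holds for both x = 100 and x = -100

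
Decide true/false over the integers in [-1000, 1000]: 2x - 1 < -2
The claim fails at x = 0:
x = 0: LHS = 2·0 - 1 = -1; -1 < -2 — FAILS

Because a single integer refutes it, the statement is false.

Answer: False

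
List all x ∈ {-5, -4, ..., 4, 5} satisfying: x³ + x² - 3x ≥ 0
Holds for: {-2, -1, 0, 2, 3, 4, 5}
Fails for: {-5, -4, -3, 1}

Answer: {-2, -1, 0, 2, 3, 4, 5}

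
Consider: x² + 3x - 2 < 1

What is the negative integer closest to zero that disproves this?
Testing negative integers from -1 downward:
x = -1: LHS = (-1)² + 3·(-1) - 2 = -4; -4 < 1 — holds
x = -2: LHS = (-2)² + 3·(-2) - 2 = -4; -4 < 1 — holds
x = -3: LHS = (-3)² + 3·(-3) - 2 = -2; -2 < 1 — holds
x = -4: LHS = (-4)² + 3·(-4) - 2 = 2; 2 < 1 — FAILS  ← closest negative counterexample to 0

Answer: x = -4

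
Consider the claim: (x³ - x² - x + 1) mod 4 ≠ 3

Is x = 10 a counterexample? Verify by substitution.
Substitute x = 10 into the relation:
x = 10: LHS = (10³ - 10² - 10 + 1) mod 4 = 891 mod 4 = 3; 3 ≠ 3 — FAILS

Since the claim fails at x = 10, this value is a counterexample.

Answer: Yes, x = 10 is a counterexample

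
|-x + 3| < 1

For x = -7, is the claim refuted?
Substitute x = -7 into the relation:
x = -7: LHS = |-(-7) + 3| = |10| = 10; 10 < 1 — FAILS

Since the claim fails at x = -7, this value is a counterexample.

Answer: Yes, x = -7 is a counterexample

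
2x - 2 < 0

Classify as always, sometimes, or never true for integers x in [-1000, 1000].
Holds at x = 0: LHS = 2·0 - 2 = -2; -2 < 0 — holds
Fails at x = 1: LHS = 2·1 - 2 = 0; 0 < 0 — FAILS
It is satisfied by some integers in the range but not all.

Answer: Sometimes true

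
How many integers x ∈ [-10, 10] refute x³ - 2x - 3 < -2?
Counterexamples in [-10, 10]: {-1, 2, 3, 4, 5, 6, 7, 8, 9, 10}.

Counting them gives 10 values.

Answer: 10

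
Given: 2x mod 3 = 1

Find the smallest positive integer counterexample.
Testing positive integers:
x = 1: LHS = (2·1) mod 3 = 2 mod 3 = 2; 2 = 1 — FAILS  ← smallest positive counterexample

Answer: x = 1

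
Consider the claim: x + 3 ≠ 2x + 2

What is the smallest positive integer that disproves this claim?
Testing positive integers:
x = 1: LHS = 1 + 3 = 4, RHS = 2·1 + 2 = 4; 4 ≠ 4 — FAILS  ← smallest positive counterexample

Answer: x = 1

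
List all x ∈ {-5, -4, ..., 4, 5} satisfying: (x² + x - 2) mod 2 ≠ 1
For a polynomial with integer coefficients, its value mod 2 depends only on x mod 2, so it suffices to check one representative of each residue class, x = 0, 1:
x = 0: LHS = (0² + 0 - 2) mod 2 = (-2) mod 2 = 0; 0 ≠ 1 — holds
x = 1: LHS = (1² + 1 - 2) mod 2 = 0 mod 2 = 0; 0 ≠ 1 — holds
The relation holds in every residue class, so the relation holds for every integer in [-5, 5].

Answer: All integers in [-5, 5]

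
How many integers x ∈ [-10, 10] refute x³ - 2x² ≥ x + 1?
Counterexamples in [-10, 10]: {-10, -9, -8, -7, -6, -5, -4, -3, -2, -1, 0, 1, 2}.

Counting them gives 13 values.

Answer: 13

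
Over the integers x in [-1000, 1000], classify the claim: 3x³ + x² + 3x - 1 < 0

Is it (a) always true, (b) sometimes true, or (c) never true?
Holds at x = 0: LHS = 3·0³ + 0² + 3·0 - 1 = -1; -1 < 0 — holds
Fails at x = 1: LHS = 3·1³ + 1² + 3·1 - 1 = 6; 6 < 0 — FAILS
It is satisfied by some integers in the range but not all.

Answer: Sometimes true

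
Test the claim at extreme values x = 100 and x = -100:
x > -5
x = 100: 100 > -5 — holds
x = -100: -100 > -5 — FAILS

Answer: Partially: holds for x = 100, fails for x = -100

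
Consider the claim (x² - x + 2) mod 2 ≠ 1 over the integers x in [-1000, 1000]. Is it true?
For a polynomial with integer coefficients, its value mod 2 depends only on x mod 2, so it suffices to check one representative of each residue class, x = 0, 1:
x = 0: LHS = (0² - 0 + 2) mod 2 = 2 mod 2 = 0; 0 ≠ 1 — holds
x = 1: LHS = (1² - 1 + 2) mod 2 = 2 mod 2 = 0; 0 ≠ 1 — holds
The relation holds in every residue class, so the relation holds for every integer in [-1000, 1000].

No counterexample exists.

Answer: True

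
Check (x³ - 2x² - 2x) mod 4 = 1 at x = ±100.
x = 100: LHS = (100³ - 2·100² - 2·100) mod 4 = 979800 mod 4 = 0; 0 = 1 — FAILS
x = -100: LHS = ((-100)³ - 2·(-100)² - 2·(-100)) mod 4 = (-1019800) mod 4 = 0; 0 = 1 — FAILS

Answer: No, fails for both x = 100 and x = -100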